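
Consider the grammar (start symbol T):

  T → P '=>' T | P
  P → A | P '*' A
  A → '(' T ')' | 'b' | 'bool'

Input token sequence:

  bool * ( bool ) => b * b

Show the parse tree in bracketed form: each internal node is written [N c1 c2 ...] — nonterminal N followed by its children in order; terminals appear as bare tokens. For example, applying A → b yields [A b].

T
P => T
P * A => T
A * A => T
bool * A => T
bool * ( T ) => T
bool * ( P ) => T
bool * ( A ) => T
bool * ( bool ) => T
bool * ( bool ) => P
bool * ( bool ) => P * A
bool * ( bool ) => A * A
bool * ( bool ) => b * A
bool * ( bool ) => b * b

[T [P [P [A bool]] * [A ( [T [P [A bool]]] )]] => [T [P [P [A b]] * [A b]]]]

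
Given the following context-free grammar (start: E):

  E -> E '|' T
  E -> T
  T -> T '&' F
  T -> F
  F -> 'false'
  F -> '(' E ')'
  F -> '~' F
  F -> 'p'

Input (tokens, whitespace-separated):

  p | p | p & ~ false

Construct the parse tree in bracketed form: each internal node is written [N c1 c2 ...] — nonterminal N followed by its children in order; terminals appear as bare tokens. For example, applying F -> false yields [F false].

[E [E [E [T [F p]]] | [T [F p]]] | [T [T [F p]] & [F ~ [F false]]]]

E
E | T
E | T | T
T | T | T
F | T | T
p | T | T
p | F | T
p | p | T
p | p | T & F
p | p | F & F
p | p | p & F
p | p | p & ~ F
p | p | p & ~ false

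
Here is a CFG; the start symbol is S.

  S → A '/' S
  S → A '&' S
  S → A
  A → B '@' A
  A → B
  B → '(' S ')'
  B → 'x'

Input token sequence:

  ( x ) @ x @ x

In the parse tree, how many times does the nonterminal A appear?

4

[S [A [B ( [S [A [B x]]] )] @ [A [B x] @ [A [B x]]]]]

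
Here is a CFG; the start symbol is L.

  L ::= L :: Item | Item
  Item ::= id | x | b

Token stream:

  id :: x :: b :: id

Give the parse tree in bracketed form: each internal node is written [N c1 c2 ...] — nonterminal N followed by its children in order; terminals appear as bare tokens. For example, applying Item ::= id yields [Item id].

L
L :: Item
L :: Item :: Item
L :: Item :: Item :: Item
Item :: Item :: Item :: Item
id :: Item :: Item :: Item
id :: x :: Item :: Item
id :: x :: b :: Item
id :: x :: b :: id

[L [L [L [L [Item id]] :: [Item x]] :: [Item b]] :: [Item id]]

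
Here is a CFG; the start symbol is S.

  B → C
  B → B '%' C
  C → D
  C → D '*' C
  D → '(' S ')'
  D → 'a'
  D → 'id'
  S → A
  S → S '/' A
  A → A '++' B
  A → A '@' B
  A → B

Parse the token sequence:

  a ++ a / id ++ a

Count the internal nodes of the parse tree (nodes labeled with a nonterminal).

18

[S [S [A [A [B [C [D a]]]] ++ [B [C [D a]]]]] / [A [A [B [C [D id]]]] ++ [B [C [D a]]]]]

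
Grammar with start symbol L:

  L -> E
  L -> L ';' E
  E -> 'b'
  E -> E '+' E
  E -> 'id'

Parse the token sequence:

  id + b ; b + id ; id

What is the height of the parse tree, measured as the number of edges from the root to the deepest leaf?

[L [L [L [E [E id] + [E b]]] ; [E [E b] + [E id]]] ; [E id]]

5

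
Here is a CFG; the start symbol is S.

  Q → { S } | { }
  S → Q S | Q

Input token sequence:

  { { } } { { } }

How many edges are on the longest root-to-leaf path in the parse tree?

5

[S [Q { [S [Q { }]] }] [S [Q { [S [Q { }]] }]]]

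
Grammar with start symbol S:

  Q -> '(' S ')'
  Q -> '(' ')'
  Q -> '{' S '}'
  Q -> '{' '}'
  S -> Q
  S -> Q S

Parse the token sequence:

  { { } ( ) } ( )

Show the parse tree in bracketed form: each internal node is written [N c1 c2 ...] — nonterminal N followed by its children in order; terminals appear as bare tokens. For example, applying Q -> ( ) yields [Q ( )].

[S [Q { [S [Q { }] [S [Q ( )]]] }] [S [Q ( )]]]

S
Q S
{ S } S
{ Q S } S
{ { } S } S
{ { } Q } S
{ { } ( ) } S
{ { } ( ) } Q
{ { } ( ) } ( )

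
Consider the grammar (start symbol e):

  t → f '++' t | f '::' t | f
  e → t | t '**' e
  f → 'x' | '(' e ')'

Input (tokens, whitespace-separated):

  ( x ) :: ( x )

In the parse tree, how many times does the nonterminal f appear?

[e [t [f ( [e [t [f x]]] )] :: [t [f ( [e [t [f x]]] )]]]]

4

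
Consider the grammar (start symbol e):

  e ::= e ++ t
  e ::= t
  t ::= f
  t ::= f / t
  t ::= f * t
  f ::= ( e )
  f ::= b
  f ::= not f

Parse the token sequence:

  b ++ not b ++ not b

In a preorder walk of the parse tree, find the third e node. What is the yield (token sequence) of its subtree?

b

[e [e [e [t [f b]]] ++ [t [f not [f b]]]] ++ [t [f not [f b]]]]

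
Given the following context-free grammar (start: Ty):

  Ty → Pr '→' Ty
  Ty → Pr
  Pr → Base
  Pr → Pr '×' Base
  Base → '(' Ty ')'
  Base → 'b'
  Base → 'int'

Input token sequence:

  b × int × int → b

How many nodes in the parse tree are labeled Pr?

[Ty [Pr [Pr [Pr [Base b]] × [Base int]] × [Base int]] → [Ty [Pr [Base b]]]]

4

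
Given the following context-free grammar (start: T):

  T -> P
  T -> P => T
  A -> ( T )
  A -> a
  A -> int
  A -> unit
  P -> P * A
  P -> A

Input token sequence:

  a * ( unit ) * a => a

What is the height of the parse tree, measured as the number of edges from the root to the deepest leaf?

[T [P [P [P [A a]] * [A ( [T [P [A unit]]] )]] * [A a]] => [T [P [A a]]]]

7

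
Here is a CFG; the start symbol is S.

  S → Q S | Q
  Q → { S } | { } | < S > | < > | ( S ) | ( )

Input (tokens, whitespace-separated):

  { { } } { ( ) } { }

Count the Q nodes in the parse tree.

5

[S [Q { [S [Q { }]] }] [S [Q { [S [Q ( )]] }] [S [Q { }]]]]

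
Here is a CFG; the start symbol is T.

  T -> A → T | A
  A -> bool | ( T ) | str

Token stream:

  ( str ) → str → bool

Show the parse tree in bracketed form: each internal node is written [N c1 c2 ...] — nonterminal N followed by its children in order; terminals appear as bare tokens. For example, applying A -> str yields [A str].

[T [A ( [T [A str]] )] → [T [A str] → [T [A bool]]]]

T
A → T
( T ) → T
( A ) → T
( str ) → T
( str ) → A → T
( str ) → str → T
( str ) → str → A
( str ) → str → bool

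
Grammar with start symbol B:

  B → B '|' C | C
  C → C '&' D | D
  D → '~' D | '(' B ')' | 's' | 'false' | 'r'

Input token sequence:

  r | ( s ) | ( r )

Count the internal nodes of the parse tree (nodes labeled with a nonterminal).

15

[B [B [B [C [D r]]] | [C [D ( [B [C [D s]]] )]]] | [C [D ( [B [C [D r]]] )]]]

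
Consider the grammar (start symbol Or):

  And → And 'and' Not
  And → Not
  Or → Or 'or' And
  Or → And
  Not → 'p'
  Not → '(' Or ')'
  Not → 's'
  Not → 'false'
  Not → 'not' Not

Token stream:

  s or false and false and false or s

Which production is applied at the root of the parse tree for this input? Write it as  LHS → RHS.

[Or [Or [Or [And [Not s]]] or [And [And [And [Not false]] and [Not false]] and [Not false]]] or [And [Not s]]]

Or → Or 'or' And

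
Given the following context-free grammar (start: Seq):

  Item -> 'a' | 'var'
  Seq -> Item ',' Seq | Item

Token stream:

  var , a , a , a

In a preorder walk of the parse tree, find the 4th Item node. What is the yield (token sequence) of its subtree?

[Seq [Item var] , [Seq [Item a] , [Seq [Item a] , [Seq [Item a]]]]]

a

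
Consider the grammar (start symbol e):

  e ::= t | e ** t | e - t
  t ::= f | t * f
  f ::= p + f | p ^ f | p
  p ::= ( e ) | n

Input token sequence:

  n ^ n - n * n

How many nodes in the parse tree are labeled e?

[e [e [t [f [p n] ^ [f [p n]]]]] - [t [t [f [p n]]] * [f [p n]]]]

2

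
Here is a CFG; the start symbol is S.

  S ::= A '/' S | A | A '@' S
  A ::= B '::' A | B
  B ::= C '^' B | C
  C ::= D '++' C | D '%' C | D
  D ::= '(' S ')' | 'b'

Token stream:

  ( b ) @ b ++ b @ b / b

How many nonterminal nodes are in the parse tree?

27

[S [A [B [C [D ( [S [A [B [C [D b]]]]] )]]]] @ [S [A [B [C [D b] ++ [C [D b]]]]] @ [S [A [B [C [D b]]]] / [S [A [B [C [D b]]]]]]]]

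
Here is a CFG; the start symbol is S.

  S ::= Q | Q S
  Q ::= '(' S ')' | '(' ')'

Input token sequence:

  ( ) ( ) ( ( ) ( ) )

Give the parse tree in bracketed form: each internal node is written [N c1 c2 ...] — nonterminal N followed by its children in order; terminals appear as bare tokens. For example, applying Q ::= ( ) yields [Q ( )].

S
Q S
( ) S
( ) Q S
( ) ( ) S
( ) ( ) Q
( ) ( ) ( S )
( ) ( ) ( Q S )
( ) ( ) ( ( ) S )
( ) ( ) ( ( ) Q )
( ) ( ) ( ( ) ( ) )

[S [Q ( )] [S [Q ( )] [S [Q ( [S [Q ( )] [S [Q ( )]]] )]]]]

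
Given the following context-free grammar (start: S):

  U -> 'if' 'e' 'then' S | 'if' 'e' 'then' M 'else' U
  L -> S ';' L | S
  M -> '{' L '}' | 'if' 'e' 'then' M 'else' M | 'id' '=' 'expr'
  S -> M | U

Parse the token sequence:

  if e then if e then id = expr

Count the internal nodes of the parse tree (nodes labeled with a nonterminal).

[S [U if e then [S [U if e then [S [M id = expr]]]]]]

6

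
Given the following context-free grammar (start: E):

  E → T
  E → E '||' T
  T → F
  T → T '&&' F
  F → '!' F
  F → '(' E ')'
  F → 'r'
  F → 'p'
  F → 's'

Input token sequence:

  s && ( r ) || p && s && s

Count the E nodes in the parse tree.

3

[E [E [T [T [F s]] && [F ( [E [T [F r]]] )]]] || [T [T [T [F p]] && [F s]] && [F s]]]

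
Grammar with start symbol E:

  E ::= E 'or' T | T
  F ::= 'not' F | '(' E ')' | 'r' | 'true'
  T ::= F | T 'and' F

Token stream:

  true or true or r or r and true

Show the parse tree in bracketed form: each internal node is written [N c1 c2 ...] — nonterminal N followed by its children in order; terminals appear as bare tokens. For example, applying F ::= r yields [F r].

[E [E [E [E [T [F true]]] or [T [F true]]] or [T [F r]]] or [T [T [F r]] and [F true]]]

E
E or T
E or T or T
E or T or T or T
T or T or T or T
F or T or T or T
true or T or T or T
true or F or T or T
true or true or T or T
true or true or F or T
true or true or r or T
true or true or r or T and F
true or true or r or F and F
true or true or r or r and F
true or true or r or r and true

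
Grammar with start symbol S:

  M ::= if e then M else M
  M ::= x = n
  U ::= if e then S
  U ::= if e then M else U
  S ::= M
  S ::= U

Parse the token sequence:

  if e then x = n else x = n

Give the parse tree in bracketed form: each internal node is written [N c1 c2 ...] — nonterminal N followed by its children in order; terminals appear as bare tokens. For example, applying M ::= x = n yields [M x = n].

S
M
if e then M else M
if e then x = n else M
if e then x = n else x = n

[S [M if e then [M x = n] else [M x = n]]]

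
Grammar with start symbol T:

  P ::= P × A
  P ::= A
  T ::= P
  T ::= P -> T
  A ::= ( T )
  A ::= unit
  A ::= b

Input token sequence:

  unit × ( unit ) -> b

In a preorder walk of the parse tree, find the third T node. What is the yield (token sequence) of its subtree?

[T [P [P [A unit]] × [A ( [T [P [A unit]]] )]] -> [T [P [A b]]]]

b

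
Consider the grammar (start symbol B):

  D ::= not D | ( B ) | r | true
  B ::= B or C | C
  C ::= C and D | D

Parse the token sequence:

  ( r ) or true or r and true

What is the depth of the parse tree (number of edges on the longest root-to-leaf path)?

[B [B [B [C [D ( [B [C [D r]]] )]]] or [C [D true]]] or [C [C [D r]] and [D true]]]

8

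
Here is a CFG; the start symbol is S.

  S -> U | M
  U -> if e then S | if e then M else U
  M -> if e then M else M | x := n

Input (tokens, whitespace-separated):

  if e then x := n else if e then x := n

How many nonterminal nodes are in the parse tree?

6

[S [U if e then [M x := n] else [U if e then [S [M x := n]]]]]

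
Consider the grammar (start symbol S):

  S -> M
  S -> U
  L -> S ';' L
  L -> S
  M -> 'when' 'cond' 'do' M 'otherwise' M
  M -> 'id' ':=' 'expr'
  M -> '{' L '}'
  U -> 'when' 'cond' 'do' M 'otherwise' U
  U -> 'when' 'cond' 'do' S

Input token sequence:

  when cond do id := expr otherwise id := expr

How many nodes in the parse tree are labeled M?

[S [M when cond do [M id := expr] otherwise [M id := expr]]]

3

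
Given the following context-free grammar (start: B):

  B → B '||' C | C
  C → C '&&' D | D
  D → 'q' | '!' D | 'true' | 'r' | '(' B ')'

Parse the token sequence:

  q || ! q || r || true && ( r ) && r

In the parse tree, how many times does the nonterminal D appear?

8

[B [B [B [B [C [D q]]] || [C [D ! [D q]]]] || [C [D r]]] || [C [C [C [D true]] && [D ( [B [C [D r]]] )]] && [D r]]]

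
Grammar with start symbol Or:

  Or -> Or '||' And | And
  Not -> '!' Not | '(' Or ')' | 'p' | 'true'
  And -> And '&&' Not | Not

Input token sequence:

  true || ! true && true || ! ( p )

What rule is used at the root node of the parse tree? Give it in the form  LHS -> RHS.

Or -> Or '||' And

[Or [Or [Or [And [Not true]]] || [And [And [Not ! [Not true]]] && [Not true]]] || [And [Not ! [Not ( [Or [And [Not p]]] )]]]]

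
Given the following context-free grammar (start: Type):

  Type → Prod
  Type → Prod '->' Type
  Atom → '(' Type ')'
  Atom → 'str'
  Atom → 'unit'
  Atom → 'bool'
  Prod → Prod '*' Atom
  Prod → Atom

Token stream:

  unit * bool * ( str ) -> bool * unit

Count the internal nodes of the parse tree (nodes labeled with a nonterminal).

15

[Type [Prod [Prod [Prod [Atom unit]] * [Atom bool]] * [Atom ( [Type [Prod [Atom str]]] )]] -> [Type [Prod [Prod [Atom bool]] * [Atom unit]]]]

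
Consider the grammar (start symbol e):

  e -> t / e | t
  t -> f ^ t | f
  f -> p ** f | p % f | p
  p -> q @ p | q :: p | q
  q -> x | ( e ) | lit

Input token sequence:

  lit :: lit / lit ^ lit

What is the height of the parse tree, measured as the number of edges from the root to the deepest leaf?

[e [t [f [p [q lit] :: [p [q lit]]]]] / [e [t [f [p [q lit]]] ^ [t [f [p [q lit]]]]]]]

7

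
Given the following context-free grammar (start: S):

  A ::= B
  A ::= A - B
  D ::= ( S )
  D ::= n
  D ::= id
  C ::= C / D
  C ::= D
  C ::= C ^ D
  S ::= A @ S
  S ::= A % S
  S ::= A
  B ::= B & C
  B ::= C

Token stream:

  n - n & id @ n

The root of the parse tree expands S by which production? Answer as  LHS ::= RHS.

[S [A [A [B [C [D n]]]] - [B [B [C [D n]]] & [C [D id]]]] @ [S [A [B [C [D n]]]]]]

S ::= A @ S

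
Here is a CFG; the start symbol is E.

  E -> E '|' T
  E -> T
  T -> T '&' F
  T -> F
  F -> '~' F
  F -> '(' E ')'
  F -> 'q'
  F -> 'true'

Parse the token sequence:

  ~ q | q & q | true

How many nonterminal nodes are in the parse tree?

12

[E [E [E [T [F ~ [F q]]]] | [T [T [F q]] & [F q]]] | [T [F true]]]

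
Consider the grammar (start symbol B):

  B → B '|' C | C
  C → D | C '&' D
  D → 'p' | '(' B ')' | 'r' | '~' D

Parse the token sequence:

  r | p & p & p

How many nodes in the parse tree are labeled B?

[B [B [C [D r]]] | [C [C [C [D p]] & [D p]] & [D p]]]

2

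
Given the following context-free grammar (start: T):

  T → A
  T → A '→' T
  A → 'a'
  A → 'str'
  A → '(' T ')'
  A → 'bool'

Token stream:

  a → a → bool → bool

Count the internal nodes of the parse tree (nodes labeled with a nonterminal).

8

[T [A a] → [T [A a] → [T [A bool] → [T [A bool]]]]]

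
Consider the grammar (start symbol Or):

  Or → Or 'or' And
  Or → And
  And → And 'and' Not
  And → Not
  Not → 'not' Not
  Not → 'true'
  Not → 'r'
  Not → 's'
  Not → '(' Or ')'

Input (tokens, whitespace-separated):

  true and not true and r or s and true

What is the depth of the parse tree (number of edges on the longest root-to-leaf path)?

6

[Or [Or [And [And [And [Not true]] and [Not not [Not true]]] and [Not r]]] or [And [And [Not s]] and [Not true]]]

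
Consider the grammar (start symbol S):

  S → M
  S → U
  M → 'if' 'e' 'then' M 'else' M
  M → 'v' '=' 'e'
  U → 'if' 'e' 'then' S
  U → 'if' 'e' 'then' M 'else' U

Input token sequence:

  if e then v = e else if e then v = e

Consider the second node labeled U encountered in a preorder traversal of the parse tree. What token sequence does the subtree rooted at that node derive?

if e then v = e

[S [U if e then [M v = e] else [U if e then [S [M v = e]]]]]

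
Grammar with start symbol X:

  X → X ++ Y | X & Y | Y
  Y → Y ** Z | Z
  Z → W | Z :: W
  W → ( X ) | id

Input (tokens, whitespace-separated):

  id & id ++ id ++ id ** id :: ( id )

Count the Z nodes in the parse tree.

[X [X [X [X [Y [Z [W id]]]] & [Y [Z [W id]]]] ++ [Y [Z [W id]]]] ++ [Y [Y [Z [W id]]] ** [Z [Z [W id]] :: [W ( [X [Y [Z [W id]]]] )]]]]

7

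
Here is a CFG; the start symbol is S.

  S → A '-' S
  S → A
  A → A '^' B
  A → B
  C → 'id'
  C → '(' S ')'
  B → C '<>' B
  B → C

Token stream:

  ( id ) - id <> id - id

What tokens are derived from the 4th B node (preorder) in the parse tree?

id

[S [A [B [C ( [S [A [B [C id]]]] )]]] - [S [A [B [C id] <> [B [C id]]]] - [S [A [B [C id]]]]]]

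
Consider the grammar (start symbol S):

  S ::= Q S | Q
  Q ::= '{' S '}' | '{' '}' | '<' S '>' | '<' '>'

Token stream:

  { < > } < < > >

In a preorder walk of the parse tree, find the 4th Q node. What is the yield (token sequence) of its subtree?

< >

[S [Q { [S [Q < >]] }] [S [Q < [S [Q < >]] >]]]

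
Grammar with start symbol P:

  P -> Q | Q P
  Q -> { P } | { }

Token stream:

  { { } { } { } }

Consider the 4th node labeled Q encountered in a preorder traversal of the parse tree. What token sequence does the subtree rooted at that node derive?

{ }

[P [Q { [P [Q { }] [P [Q { }] [P [Q { }]]]] }]]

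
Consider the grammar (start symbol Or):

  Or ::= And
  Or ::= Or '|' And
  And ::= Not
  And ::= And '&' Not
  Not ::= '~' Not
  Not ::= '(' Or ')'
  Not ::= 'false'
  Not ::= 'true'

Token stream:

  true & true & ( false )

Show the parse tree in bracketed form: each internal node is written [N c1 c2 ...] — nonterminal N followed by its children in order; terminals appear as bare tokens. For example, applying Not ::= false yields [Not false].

Or
And
And & Not
And & Not & Not
Not & Not & Not
true & Not & Not
true & true & Not
true & true & ( Or )
true & true & ( And )
true & true & ( Not )
true & true & ( false )

[Or [And [And [And [Not true]] & [Not true]] & [Not ( [Or [And [Not false]]] )]]]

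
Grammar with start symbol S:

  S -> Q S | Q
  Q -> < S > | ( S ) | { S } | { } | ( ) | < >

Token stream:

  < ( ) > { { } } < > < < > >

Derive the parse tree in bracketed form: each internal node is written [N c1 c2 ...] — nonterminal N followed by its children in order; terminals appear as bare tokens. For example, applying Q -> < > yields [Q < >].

S
Q S
< S > S
< Q > S
< ( ) > S
< ( ) > Q S
< ( ) > { S } S
< ( ) > { Q } S
< ( ) > { { } } S
< ( ) > { { } } Q S
< ( ) > { { } } < > S
< ( ) > { { } } < > Q
< ( ) > { { } } < > < S >
< ( ) > { { } } < > < Q >
< ( ) > { { } } < > < < > >

[S [Q < [S [Q ( )]] >] [S [Q { [S [Q { }]] }] [S [Q < >] [S [Q < [S [Q < >]] >]]]]]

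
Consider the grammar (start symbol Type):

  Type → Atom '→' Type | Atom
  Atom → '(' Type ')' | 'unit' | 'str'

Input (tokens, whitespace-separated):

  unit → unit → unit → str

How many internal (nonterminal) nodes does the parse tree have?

[Type [Atom unit] → [Type [Atom unit] → [Type [Atom unit] → [Type [Atom str]]]]]

8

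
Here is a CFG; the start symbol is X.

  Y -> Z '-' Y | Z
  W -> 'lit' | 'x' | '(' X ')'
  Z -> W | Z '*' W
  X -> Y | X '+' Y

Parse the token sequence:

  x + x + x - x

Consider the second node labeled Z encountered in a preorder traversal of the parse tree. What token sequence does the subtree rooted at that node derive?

[X [X [X [Y [Z [W x]]]] + [Y [Z [W x]]]] + [Y [Z [W x]] - [Y [Z [W x]]]]]

x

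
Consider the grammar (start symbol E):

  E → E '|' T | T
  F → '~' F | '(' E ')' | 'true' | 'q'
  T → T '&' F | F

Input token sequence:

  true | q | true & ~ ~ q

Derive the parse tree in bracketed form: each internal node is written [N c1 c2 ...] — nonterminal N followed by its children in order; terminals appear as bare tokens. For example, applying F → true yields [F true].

E
E | T
E | T | T
T | T | T
F | T | T
true | T | T
true | F | T
true | q | T
true | q | T & F
true | q | F & F
true | q | true & F
true | q | true & ~ F
true | q | true & ~ ~ F
true | q | true & ~ ~ q

[E [E [E [T [F true]]] | [T [F q]]] | [T [T [F true]] & [F ~ [F ~ [F q]]]]]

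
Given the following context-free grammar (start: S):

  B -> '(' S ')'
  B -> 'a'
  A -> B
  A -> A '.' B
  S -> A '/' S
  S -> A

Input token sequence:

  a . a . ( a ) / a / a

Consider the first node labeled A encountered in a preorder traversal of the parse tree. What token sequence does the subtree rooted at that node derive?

[S [A [A [A [B a]] . [B a]] . [B ( [S [A [B a]]] )]] / [S [A [B a]] / [S [A [B a]]]]]

a . a . ( a )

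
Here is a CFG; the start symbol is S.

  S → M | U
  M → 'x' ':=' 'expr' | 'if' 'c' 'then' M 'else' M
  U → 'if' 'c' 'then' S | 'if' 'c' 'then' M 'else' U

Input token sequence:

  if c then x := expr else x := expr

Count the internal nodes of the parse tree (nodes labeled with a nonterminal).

4

[S [M if c then [M x := expr] else [M x := expr]]]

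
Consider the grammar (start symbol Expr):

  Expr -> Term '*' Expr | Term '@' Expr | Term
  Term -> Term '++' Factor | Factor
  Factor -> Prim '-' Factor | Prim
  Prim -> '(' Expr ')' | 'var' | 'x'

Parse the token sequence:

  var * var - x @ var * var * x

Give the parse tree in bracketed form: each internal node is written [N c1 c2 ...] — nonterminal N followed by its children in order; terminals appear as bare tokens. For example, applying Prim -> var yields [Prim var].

[Expr [Term [Factor [Prim var]]] * [Expr [Term [Factor [Prim var] - [Factor [Prim x]]]] @ [Expr [Term [Factor [Prim var]]] * [Expr [Term [Factor [Prim var]]] * [Expr [Term [Factor [Prim x]]]]]]]]

Expr
Term * Expr
Factor * Expr
Prim * Expr
var * Expr
var * Term @ Expr
var * Factor @ Expr
var * Prim - Factor @ Expr
var * var - Factor @ Expr
var * var - Prim @ Expr
var * var - x @ Expr
var * var - x @ Term * Expr
var * var - x @ Factor * Expr
var * var - x @ Prim * Expr
var * var - x @ var * Expr
var * var - x @ var * Term * Expr
var * var - x @ var * Factor * Expr
var * var - x @ var * Prim * Expr
var * var - x @ var * var * Expr
var * var - x @ var * var * Term
var * var - x @ var * var * Factor
var * var - x @ var * var * Prim
var * var - x @ var * var * x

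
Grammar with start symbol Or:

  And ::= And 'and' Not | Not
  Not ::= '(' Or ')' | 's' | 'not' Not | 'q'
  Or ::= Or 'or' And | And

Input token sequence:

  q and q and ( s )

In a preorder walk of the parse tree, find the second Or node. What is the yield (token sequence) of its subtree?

[Or [And [And [And [Not q]] and [Not q]] and [Not ( [Or [And [Not s]]] )]]]

s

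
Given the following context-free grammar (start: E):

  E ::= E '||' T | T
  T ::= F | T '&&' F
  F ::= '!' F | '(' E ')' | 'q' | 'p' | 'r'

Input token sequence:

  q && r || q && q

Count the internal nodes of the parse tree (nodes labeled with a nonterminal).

10

[E [E [T [T [F q]] && [F r]]] || [T [T [F q]] && [F q]]]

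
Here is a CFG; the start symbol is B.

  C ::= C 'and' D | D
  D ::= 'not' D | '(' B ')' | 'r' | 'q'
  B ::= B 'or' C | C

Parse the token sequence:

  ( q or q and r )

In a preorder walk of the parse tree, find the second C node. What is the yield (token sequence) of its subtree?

q

[B [C [D ( [B [B [C [D q]]] or [C [C [D q]] and [D r]]] )]]]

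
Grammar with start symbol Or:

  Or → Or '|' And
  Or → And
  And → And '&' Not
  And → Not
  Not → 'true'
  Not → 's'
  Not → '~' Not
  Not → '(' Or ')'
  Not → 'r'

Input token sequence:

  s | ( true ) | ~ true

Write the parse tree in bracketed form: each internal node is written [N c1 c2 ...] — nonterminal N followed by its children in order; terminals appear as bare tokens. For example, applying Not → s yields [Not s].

[Or [Or [Or [And [Not s]]] | [And [Not ( [Or [And [Not true]]] )]]] | [And [Not ~ [Not true]]]]

Or
Or | And
Or | And | And
And | And | And
Not | And | And
s | And | And
s | Not | And
s | ( Or ) | And
s | ( And ) | And
s | ( Not ) | And
s | ( true ) | And
s | ( true ) | Not
s | ( true ) | ~ Not
s | ( true ) | ~ true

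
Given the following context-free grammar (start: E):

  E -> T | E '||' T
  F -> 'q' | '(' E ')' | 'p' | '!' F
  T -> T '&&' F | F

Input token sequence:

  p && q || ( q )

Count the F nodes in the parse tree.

[E [E [T [T [F p]] && [F q]]] || [T [F ( [E [T [F q]]] )]]]

4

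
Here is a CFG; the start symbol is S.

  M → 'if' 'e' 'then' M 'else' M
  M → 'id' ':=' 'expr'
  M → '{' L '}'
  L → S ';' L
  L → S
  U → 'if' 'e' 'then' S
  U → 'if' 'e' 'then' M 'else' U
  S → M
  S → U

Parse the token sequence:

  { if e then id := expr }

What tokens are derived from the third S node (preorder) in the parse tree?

id := expr

[S [M { [L [S [U if e then [S [M id := expr]]]]] }]]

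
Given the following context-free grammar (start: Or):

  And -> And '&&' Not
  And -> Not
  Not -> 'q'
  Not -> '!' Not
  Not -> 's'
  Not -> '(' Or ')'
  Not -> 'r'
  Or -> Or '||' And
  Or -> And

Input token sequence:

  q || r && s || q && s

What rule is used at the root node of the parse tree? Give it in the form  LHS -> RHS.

Or -> Or '||' And

[Or [Or [Or [And [Not q]]] || [And [And [Not r]] && [Not s]]] || [And [And [Not q]] && [Not s]]]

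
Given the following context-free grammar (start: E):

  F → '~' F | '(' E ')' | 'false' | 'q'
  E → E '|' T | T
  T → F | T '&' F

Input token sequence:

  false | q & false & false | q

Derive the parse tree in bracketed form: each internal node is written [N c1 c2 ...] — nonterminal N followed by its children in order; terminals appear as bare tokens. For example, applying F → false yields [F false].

[E [E [E [T [F false]]] | [T [T [T [F q]] & [F false]] & [F false]]] | [T [F q]]]

E
E | T
E | T | T
T | T | T
F | T | T
false | T | T
false | T & F | T
false | T & F & F | T
false | F & F & F | T
false | q & F & F | T
false | q & false & F | T
false | q & false & false | T
false | q & false & false | F
false | q & false & false | q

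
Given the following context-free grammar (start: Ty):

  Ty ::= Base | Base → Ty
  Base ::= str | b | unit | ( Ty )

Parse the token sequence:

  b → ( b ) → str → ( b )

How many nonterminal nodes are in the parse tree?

[Ty [Base b] → [Ty [Base ( [Ty [Base b]] )] → [Ty [Base str] → [Ty [Base ( [Ty [Base b]] )]]]]]

12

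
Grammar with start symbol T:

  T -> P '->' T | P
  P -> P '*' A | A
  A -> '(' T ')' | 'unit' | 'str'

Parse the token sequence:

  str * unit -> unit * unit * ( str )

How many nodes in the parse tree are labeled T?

[T [P [P [A str]] * [A unit]] -> [T [P [P [P [A unit]] * [A unit]] * [A ( [T [P [A str]]] )]]]]

3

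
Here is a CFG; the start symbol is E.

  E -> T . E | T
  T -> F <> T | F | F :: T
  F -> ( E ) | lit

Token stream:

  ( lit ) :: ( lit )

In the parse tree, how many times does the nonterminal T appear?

4

[E [T [F ( [E [T [F lit]]] )] :: [T [F ( [E [T [F lit]]] )]]]]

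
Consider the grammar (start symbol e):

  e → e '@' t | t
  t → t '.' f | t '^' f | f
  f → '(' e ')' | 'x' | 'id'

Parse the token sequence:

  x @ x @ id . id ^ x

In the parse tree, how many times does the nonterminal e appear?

3

[e [e [e [t [f x]]] @ [t [f x]]] @ [t [t [t [f id]] . [f id]] ^ [f x]]]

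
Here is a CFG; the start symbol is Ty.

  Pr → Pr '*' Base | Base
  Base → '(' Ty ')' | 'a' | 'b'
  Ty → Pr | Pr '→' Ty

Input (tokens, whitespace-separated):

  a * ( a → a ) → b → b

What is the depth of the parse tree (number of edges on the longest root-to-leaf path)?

[Ty [Pr [Pr [Base a]] * [Base ( [Ty [Pr [Base a]] → [Ty [Pr [Base a]]]] )]] → [Ty [Pr [Base b]] → [Ty [Pr [Base b]]]]]

7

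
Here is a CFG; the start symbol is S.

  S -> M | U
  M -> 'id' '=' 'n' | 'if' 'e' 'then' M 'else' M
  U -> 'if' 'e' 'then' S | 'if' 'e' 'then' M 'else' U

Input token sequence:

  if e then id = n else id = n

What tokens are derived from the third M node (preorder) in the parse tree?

id = n

[S [M if e then [M id = n] else [M id = n]]]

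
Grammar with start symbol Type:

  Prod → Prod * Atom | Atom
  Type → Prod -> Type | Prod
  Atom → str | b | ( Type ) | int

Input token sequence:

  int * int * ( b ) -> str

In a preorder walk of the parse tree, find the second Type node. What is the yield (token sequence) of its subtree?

b

[Type [Prod [Prod [Prod [Atom int]] * [Atom int]] * [Atom ( [Type [Prod [Atom b]]] )]] -> [Type [Prod [Atom str]]]]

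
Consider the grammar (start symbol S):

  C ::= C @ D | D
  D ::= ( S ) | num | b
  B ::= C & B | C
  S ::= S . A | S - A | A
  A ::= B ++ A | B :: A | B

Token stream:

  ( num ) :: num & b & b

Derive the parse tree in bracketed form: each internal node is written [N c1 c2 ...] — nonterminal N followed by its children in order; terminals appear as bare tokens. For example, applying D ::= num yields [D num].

[S [A [B [C [D ( [S [A [B [C [D num]]]]] )]]] :: [A [B [C [D num]] & [B [C [D b]] & [B [C [D b]]]]]]]]

S
A
B :: A
C :: A
D :: A
( S ) :: A
( A ) :: A
( B ) :: A
( C ) :: A
( D ) :: A
( num ) :: A
( num ) :: B
( num ) :: C & B
( num ) :: D & B
( num ) :: num & B
( num ) :: num & C & B
( num ) :: num & D & B
( num ) :: num & b & B
( num ) :: num & b & C
( num ) :: num & b & D
( num ) :: num & b & b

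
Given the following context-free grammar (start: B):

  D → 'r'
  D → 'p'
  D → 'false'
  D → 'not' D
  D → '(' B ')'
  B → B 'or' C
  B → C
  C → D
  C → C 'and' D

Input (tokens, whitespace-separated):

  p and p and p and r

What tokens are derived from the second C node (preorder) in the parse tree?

[B [C [C [C [C [D p]] and [D p]] and [D p]] and [D r]]]

p and p and p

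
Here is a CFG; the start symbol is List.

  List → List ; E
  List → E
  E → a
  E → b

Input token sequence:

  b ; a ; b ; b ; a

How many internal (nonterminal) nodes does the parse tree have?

[List [List [List [List [List [E b]] ; [E a]] ; [E b]] ; [E b]] ; [E a]]

10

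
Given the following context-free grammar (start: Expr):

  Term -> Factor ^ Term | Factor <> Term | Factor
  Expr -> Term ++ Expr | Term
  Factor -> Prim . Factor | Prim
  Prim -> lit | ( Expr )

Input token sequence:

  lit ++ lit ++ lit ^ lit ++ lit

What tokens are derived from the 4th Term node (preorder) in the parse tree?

lit

[Expr [Term [Factor [Prim lit]]] ++ [Expr [Term [Factor [Prim lit]]] ++ [Expr [Term [Factor [Prim lit]] ^ [Term [Factor [Prim lit]]]] ++ [Expr [Term [Factor [Prim lit]]]]]]]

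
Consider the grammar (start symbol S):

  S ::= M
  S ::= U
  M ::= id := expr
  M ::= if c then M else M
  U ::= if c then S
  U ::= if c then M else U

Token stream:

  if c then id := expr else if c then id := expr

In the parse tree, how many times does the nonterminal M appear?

2

[S [U if c then [M id := expr] else [U if c then [S [M id := expr]]]]]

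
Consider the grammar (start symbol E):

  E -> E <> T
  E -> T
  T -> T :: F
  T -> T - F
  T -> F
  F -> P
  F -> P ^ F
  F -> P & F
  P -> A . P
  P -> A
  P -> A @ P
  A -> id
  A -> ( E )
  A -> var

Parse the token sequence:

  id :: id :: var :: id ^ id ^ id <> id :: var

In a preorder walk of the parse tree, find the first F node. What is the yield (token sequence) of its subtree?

[E [E [T [T [T [T [F [P [A id]]]] :: [F [P [A id]]]] :: [F [P [A var]]]] :: [F [P [A id]] ^ [F [P [A id]] ^ [F [P [A id]]]]]]] <> [T [T [F [P [A id]]]] :: [F [P [A var]]]]]

id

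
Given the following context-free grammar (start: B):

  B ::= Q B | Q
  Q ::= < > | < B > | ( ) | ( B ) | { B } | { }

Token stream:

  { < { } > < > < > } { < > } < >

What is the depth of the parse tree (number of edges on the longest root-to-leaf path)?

[B [Q { [B [Q < [B [Q { }]] >] [B [Q < >] [B [Q < >]]]] }] [B [Q { [B [Q < >]] }] [B [Q < >]]]]

6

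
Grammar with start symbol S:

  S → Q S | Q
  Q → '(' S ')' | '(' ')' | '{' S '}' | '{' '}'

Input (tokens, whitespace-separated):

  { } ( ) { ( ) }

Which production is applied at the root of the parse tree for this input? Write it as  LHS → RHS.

[S [Q { }] [S [Q ( )] [S [Q { [S [Q ( )]] }]]]]

S → Q S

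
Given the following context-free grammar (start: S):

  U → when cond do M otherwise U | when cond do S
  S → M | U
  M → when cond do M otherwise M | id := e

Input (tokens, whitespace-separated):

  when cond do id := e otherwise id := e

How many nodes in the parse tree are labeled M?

[S [M when cond do [M id := e] otherwise [M id := e]]]

3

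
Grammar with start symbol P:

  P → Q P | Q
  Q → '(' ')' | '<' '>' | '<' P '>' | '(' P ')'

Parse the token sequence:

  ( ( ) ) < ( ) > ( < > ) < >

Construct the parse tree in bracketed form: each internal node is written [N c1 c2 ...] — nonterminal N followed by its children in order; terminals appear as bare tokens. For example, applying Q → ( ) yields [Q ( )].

[P [Q ( [P [Q ( )]] )] [P [Q < [P [Q ( )]] >] [P [Q ( [P [Q < >]] )] [P [Q < >]]]]]

P
Q P
( P ) P
( Q ) P
( ( ) ) P
( ( ) ) Q P
( ( ) ) < P > P
( ( ) ) < Q > P
( ( ) ) < ( ) > P
( ( ) ) < ( ) > Q P
( ( ) ) < ( ) > ( P ) P
( ( ) ) < ( ) > ( Q ) P
( ( ) ) < ( ) > ( < > ) P
( ( ) ) < ( ) > ( < > ) Q
( ( ) ) < ( ) > ( < > ) < >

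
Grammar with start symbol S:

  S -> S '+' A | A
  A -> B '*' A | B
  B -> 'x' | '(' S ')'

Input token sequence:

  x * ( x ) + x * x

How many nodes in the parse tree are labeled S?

[S [S [A [B x] * [A [B ( [S [A [B x]]] )]]]] + [A [B x] * [A [B x]]]]

3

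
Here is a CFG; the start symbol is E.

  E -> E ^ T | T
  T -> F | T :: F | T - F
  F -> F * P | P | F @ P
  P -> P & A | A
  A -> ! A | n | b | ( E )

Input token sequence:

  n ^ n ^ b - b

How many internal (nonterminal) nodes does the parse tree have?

19

[E [E [E [T [F [P [A n]]]]] ^ [T [F [P [A n]]]]] ^ [T [T [F [P [A b]]]] - [F [P [A b]]]]]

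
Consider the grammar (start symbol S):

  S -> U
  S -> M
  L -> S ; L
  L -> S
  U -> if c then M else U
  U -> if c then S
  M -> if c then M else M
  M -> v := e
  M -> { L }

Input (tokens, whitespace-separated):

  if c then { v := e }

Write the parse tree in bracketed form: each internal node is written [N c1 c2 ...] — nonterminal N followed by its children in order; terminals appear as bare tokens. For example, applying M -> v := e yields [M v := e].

[S [U if c then [S [M { [L [S [M v := e]]] }]]]]

S
U
if c then S
if c then M
if c then { L }
if c then { S }
if c then { M }
if c then { v := e }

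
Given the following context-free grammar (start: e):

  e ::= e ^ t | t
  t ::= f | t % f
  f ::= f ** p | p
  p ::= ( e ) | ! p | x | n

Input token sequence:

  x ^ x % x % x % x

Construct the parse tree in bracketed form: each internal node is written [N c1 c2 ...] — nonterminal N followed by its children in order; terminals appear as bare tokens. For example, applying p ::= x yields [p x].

[e [e [t [f [p x]]]] ^ [t [t [t [t [f [p x]]] % [f [p x]]] % [f [p x]]] % [f [p x]]]]

e
e ^ t
t ^ t
f ^ t
p ^ t
x ^ t
x ^ t % f
x ^ t % f % f
x ^ t % f % f % f
x ^ f % f % f % f
x ^ p % f % f % f
x ^ x % f % f % f
x ^ x % p % f % f
x ^ x % x % f % f
x ^ x % x % p % f
x ^ x % x % x % f
x ^ x % x % x % p
x ^ x % x % x % x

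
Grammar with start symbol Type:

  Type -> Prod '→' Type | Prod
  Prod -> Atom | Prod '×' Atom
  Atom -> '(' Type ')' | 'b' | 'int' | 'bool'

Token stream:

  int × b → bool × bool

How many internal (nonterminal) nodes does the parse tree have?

[Type [Prod [Prod [Atom int]] × [Atom b]] → [Type [Prod [Prod [Atom bool]] × [Atom bool]]]]

10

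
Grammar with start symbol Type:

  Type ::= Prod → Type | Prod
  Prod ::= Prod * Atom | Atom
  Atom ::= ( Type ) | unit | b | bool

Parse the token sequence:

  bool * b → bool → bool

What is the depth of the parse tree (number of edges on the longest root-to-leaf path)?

5

[Type [Prod [Prod [Atom bool]] * [Atom b]] → [Type [Prod [Atom bool]] → [Type [Prod [Atom bool]]]]]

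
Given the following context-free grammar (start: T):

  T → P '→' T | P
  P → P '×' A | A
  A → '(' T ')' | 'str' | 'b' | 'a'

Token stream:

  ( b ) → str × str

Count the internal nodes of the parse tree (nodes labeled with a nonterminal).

[T [P [A ( [T [P [A b]]] )]] → [T [P [P [A str]] × [A str]]]]

11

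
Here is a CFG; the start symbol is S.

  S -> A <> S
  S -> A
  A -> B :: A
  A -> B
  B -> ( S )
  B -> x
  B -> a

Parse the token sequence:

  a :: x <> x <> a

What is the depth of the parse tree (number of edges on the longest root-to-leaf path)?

5

[S [A [B a] :: [A [B x]]] <> [S [A [B x]] <> [S [A [B a]]]]]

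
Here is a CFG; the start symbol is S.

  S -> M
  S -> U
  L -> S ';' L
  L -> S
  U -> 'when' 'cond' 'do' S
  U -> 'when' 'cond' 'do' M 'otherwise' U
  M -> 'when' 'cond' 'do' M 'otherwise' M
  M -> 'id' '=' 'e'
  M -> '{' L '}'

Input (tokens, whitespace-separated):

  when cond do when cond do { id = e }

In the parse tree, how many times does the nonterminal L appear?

1

[S [U when cond do [S [U when cond do [S [M { [L [S [M id = e]]] }]]]]]]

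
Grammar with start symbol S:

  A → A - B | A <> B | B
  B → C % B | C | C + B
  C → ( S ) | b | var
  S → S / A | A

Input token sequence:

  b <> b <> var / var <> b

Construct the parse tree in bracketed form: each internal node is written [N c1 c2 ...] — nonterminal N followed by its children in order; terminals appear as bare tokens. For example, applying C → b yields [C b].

[S [S [A [A [A [B [C b]]] <> [B [C b]]] <> [B [C var]]]] / [A [A [B [C var]]] <> [B [C b]]]]

S
S / A
A / A
A <> B / A
A <> B <> B / A
B <> B <> B / A
C <> B <> B / A
b <> B <> B / A
b <> C <> B / A
b <> b <> B / A
b <> b <> C / A
b <> b <> var / A
b <> b <> var / A <> B
b <> b <> var / B <> B
b <> b <> var / C <> B
b <> b <> var / var <> B
b <> b <> var / var <> C
b <> b <> var / var <> b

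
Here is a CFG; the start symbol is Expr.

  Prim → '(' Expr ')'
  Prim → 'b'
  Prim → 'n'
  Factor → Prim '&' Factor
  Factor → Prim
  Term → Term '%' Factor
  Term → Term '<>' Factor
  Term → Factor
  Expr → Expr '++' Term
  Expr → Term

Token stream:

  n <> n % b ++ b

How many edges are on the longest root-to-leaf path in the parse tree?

[Expr [Expr [Term [Term [Term [Factor [Prim n]]] <> [Factor [Prim n]]] % [Factor [Prim b]]]] ++ [Term [Factor [Prim b]]]]

7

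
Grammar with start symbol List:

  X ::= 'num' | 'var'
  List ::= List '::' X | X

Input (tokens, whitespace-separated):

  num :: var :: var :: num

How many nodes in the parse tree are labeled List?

[List [List [List [List [X num]] :: [X var]] :: [X var]] :: [X num]]

4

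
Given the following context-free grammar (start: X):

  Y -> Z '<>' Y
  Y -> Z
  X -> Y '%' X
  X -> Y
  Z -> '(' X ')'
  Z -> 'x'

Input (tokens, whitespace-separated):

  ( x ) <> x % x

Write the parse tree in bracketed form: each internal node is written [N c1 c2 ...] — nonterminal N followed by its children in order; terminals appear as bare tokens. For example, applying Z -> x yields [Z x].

X
Y % X
Z <> Y % X
( X ) <> Y % X
( Y ) <> Y % X
( Z ) <> Y % X
( x ) <> Y % X
( x ) <> Z % X
( x ) <> x % X
( x ) <> x % Y
( x ) <> x % Z
( x ) <> x % x

[X [Y [Z ( [X [Y [Z x]]] )] <> [Y [Z x]]] % [X [Y [Z x]]]]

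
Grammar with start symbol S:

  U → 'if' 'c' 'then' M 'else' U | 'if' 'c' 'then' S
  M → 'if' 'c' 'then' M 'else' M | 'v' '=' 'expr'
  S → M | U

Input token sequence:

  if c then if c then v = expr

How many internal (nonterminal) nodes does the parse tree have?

[S [U if c then [S [U if c then [S [M v = expr]]]]]]

6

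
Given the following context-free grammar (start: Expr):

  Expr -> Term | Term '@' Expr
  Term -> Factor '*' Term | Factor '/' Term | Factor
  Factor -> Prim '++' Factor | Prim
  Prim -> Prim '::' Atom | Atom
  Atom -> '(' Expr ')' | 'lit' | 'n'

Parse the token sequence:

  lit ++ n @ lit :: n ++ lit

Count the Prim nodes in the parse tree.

5

[Expr [Term [Factor [Prim [Atom lit]] ++ [Factor [Prim [Atom n]]]]] @ [Expr [Term [Factor [Prim [Prim [Atom lit]] :: [Atom n]] ++ [Factor [Prim [Atom lit]]]]]]]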